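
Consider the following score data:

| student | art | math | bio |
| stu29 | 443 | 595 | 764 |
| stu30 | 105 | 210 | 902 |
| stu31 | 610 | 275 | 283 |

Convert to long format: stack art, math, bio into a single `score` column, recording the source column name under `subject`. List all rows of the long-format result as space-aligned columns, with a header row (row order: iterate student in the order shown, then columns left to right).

student  subject  score
stu29    art      443  
stu29    math     595  
stu29    bio      764  
stu30    art      105  
stu30    math     210  
stu30    bio      902  
stu31    art      610  
stu31    math     275  
stu31    bio      283  

Each (student, column) pair becomes one row: 3 × 3 = 9 rows.
For example, (stu29, art) → score=443.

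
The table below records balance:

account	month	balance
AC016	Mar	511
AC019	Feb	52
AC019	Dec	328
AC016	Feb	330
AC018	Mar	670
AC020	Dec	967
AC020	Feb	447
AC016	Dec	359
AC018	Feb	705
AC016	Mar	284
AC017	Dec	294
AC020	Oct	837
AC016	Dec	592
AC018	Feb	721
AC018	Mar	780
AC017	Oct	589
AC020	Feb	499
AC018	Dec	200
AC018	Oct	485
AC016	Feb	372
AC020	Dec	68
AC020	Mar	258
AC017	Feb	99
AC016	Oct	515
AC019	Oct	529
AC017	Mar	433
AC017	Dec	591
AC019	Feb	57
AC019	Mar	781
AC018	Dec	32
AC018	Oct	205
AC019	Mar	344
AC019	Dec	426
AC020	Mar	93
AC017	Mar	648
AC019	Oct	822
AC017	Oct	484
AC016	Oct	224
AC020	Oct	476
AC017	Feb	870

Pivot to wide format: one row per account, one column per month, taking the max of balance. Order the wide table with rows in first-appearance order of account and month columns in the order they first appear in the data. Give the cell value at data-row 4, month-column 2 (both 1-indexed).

499

With rows in first-appearance order of account, row 4 is account=AC020. month columns in first-appearance order: Mar, Feb, Dec, Oct; column 2 is Feb.
Long rows with account=AC020, month=Feb: max(447, 499) = 499.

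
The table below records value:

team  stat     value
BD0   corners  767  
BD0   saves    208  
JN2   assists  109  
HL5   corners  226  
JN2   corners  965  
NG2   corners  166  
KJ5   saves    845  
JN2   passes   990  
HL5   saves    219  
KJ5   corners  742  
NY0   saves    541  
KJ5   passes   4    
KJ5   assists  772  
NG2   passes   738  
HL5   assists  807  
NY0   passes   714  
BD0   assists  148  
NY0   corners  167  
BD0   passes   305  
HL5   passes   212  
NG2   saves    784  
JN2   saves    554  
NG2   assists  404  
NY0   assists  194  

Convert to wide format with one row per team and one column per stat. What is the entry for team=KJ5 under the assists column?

Wide layout: rows indexed by team, columns are the 4 distinct stat values (corners, saves, assists, passes).
Cell (team=KJ5, stat=assists) draws from the long row where team=KJ5 and stat=assists, which has value=772.

772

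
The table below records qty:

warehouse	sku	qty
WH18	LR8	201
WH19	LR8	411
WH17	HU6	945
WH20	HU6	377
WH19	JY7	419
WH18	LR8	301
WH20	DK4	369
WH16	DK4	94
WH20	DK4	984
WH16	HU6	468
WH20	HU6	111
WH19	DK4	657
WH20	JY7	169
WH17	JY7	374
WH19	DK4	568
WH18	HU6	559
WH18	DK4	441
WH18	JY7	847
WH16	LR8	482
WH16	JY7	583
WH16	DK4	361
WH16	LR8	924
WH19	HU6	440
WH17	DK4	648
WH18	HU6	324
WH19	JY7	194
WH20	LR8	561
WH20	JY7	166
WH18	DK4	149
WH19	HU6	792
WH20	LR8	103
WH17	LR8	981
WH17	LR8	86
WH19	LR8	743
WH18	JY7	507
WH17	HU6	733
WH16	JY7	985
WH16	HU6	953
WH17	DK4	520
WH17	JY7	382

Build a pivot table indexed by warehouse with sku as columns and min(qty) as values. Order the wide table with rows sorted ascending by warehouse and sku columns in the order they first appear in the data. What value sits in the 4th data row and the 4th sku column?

568

With rows sorted ascending by warehouse, row 4 is warehouse=WH19. sku columns in first-appearance order: LR8, HU6, JY7, DK4; column 4 is DK4.
Long rows with warehouse=WH19, sku=DK4: min(657, 568) = 568.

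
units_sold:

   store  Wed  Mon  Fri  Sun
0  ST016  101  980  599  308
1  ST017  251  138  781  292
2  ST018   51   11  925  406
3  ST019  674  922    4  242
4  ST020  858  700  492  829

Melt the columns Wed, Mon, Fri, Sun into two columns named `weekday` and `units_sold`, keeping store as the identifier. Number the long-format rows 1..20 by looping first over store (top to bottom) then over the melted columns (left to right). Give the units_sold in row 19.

20 rows total (5 × 4). Row 19: index ⌊(19-1)/4⌋ = 4 into store → ST020; (19-1) mod 4 = 2 into the melted columns → Fri.
So row 19 is (ST020, Fri, 492); units_sold = 492.

492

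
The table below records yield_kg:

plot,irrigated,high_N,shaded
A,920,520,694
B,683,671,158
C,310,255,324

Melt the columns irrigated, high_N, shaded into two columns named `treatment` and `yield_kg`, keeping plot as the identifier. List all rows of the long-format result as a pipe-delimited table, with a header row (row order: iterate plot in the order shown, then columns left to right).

| plot | treatment | yield_kg |
| A | irrigated | 920 |
| A | high_N | 520 |
| A | shaded | 694 |
| B | irrigated | 683 |
| B | high_N | 671 |
| B | shaded | 158 |
| C | irrigated | 310 |
| C | high_N | 255 |
| C | shaded | 324 |

Each (plot, column) pair becomes one row: 3 × 3 = 9 rows.
For example, (A, irrigated) → yield_kg=920.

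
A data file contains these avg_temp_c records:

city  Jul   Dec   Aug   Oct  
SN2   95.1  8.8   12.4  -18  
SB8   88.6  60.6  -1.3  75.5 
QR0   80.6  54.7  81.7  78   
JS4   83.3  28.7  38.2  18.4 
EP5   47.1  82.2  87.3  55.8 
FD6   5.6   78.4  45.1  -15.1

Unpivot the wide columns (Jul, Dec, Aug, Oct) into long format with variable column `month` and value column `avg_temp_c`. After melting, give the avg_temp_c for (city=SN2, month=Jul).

95.1

Unpivoting turns each (city, wide-column) pair into one long row.
The wide cell at row SN2, column Jul holds 95.1, so the long row (SN2, Jul) has avg_temp_c=95.1.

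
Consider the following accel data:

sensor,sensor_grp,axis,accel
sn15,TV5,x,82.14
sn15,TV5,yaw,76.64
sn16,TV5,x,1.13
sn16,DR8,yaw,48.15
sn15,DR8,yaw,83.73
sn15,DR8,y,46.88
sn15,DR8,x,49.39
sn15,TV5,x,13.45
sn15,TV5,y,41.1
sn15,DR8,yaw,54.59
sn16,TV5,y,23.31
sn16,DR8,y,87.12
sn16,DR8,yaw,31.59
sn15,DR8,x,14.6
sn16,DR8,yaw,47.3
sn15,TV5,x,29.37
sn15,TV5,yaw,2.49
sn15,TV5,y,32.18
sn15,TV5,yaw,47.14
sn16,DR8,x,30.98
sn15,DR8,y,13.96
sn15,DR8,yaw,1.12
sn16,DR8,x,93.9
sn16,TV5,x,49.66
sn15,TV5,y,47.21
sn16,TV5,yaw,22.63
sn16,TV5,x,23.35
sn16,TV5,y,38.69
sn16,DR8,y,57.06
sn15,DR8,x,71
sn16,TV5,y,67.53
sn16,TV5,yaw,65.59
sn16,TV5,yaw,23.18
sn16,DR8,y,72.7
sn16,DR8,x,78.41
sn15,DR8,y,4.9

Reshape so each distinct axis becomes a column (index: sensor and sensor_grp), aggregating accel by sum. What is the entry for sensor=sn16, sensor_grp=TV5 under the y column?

Rows with sensor=sn16, sensor_grp=TV5 and axis=y: accel values are 23.31, 38.69, 67.53.
23.31 + 38.69 + 67.53 = 129.53.

129.53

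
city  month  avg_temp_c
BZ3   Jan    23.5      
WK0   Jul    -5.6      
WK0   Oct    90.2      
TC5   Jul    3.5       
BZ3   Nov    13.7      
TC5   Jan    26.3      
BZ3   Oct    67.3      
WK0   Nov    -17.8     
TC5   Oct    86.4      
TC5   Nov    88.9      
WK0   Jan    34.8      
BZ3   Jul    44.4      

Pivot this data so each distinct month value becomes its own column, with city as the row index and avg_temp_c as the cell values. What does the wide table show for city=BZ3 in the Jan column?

23.5

Wide layout: rows indexed by city, columns are the 4 distinct month values (Jan, Jul, Oct, Nov).
Cell (city=BZ3, month=Jan) draws from the long row where city=BZ3 and month=Jan, which has avg_temp_c=23.5.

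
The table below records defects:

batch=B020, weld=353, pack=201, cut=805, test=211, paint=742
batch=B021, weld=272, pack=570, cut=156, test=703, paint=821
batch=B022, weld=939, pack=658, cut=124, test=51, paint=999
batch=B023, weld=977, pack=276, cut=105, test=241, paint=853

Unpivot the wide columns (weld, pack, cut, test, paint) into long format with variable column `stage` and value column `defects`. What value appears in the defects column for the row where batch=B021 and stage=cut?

Unpivoting turns each (batch, wide-column) pair into one long row.
The wide cell at row B021, column cut holds 156, so the long row (B021, cut) has defects=156.

156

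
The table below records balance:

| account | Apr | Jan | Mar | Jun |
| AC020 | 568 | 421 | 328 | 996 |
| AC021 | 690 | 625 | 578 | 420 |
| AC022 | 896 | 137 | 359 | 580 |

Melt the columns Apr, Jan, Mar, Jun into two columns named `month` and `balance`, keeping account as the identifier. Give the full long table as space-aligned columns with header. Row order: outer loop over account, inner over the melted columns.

account  month  balance
AC020    Apr    568    
AC020    Jan    421    
AC020    Mar    328    
AC020    Jun    996    
AC021    Apr    690    
AC021    Jan    625    
AC021    Mar    578    
AC021    Jun    420    
AC022    Apr    896    
AC022    Jan    137    
AC022    Mar    359    
AC022    Jun    580    

Each (account, column) pair becomes one row: 3 × 4 = 12 rows.
For example, (AC020, Apr) → balance=568.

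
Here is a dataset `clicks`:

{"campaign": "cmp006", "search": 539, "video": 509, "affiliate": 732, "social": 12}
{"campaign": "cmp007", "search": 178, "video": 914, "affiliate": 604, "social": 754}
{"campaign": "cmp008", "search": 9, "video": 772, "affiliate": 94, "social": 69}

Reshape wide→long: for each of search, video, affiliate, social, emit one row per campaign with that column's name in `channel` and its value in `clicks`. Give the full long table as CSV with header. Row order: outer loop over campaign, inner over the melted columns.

Each (campaign, column) pair becomes one row: 3 × 4 = 12 rows.
For example, (cmp006, search) → clicks=539.

campaign,channel,clicks
cmp006,search,539
cmp006,video,509
cmp006,affiliate,732
cmp006,social,12
cmp007,search,178
cmp007,video,914
cmp007,affiliate,604
cmp007,social,754
cmp008,search,9
cmp008,video,772
cmp008,affiliate,94
cmp008,social,69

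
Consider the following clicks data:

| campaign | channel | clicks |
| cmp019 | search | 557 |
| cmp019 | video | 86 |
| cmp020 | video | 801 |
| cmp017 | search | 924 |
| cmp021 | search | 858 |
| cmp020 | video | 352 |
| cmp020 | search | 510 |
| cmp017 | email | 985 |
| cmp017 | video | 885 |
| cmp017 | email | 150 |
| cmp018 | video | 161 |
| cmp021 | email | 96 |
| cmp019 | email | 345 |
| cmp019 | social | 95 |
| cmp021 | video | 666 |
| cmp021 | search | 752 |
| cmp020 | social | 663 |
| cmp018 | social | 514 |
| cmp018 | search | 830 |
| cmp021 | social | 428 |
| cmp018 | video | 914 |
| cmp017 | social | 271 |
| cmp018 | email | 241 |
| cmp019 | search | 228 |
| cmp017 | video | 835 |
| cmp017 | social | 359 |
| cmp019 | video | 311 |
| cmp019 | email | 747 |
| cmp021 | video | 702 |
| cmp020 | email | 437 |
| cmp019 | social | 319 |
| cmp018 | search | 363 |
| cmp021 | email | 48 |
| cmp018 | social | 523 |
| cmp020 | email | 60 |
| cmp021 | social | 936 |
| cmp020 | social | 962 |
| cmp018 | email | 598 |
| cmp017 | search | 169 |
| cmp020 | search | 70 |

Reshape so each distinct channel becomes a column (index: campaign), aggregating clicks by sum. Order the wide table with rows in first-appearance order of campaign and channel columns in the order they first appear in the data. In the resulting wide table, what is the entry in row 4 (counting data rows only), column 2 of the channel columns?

1368

With rows in first-appearance order of campaign, row 4 is campaign=cmp021. channel columns in first-appearance order: search, video, email, social; column 2 is video.
Long rows with campaign=cmp021, channel=video: 666 + 702 = 1368.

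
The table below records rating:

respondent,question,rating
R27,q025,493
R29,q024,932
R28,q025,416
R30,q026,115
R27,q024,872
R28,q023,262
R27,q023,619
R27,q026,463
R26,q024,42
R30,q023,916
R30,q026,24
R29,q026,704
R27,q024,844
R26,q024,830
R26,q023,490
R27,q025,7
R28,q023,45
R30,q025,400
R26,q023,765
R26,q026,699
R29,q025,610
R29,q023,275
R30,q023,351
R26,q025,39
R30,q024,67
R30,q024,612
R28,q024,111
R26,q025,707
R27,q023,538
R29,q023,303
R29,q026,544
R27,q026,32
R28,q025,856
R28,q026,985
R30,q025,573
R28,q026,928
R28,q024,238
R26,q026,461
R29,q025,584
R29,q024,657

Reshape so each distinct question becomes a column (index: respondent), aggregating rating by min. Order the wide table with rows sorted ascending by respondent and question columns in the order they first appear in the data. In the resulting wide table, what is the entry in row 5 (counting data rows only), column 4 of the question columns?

With rows sorted ascending by respondent, row 5 is respondent=R30. question columns in first-appearance order: q025, q024, q026, q023; column 4 is q023.
Long rows with respondent=R30, question=q023: min(916, 351) = 351.

351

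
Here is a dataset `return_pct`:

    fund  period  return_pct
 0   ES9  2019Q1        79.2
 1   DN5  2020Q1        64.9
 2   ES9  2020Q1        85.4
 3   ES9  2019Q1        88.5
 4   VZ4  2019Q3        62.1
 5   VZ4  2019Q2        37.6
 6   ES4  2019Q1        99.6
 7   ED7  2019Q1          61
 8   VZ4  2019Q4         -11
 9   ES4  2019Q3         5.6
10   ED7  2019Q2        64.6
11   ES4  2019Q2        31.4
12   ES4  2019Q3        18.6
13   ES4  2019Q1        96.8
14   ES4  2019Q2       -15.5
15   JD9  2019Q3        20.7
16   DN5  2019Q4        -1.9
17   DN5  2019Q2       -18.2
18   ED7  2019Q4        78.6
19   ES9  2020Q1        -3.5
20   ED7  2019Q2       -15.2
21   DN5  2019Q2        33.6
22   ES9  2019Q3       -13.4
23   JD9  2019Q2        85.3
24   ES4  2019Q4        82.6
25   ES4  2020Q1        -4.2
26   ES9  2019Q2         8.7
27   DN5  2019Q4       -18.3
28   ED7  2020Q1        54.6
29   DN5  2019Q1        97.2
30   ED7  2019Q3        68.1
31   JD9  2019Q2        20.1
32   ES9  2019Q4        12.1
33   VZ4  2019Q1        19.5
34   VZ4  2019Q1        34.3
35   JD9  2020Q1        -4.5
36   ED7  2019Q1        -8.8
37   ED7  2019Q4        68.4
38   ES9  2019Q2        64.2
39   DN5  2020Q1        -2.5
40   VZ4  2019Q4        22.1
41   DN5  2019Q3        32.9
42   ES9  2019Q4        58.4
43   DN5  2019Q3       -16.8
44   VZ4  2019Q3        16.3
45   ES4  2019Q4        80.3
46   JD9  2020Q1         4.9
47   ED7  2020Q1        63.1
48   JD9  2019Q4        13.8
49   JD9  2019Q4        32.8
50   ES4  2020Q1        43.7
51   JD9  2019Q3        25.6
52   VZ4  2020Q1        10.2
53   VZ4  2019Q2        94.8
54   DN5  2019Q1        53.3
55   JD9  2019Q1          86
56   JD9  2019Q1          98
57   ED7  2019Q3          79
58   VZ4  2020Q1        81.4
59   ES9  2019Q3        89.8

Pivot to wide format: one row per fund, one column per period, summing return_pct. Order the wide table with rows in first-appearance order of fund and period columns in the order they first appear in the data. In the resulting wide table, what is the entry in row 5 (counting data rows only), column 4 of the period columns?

With rows in first-appearance order of fund, row 5 is fund=ED7. period columns in first-appearance order: 2019Q1, 2020Q1, 2019Q3, 2019Q2, 2019Q4; column 4 is 2019Q2.
Long rows with fund=ED7, period=2019Q2: 64.6 + -15.2 = 49.4.

49.4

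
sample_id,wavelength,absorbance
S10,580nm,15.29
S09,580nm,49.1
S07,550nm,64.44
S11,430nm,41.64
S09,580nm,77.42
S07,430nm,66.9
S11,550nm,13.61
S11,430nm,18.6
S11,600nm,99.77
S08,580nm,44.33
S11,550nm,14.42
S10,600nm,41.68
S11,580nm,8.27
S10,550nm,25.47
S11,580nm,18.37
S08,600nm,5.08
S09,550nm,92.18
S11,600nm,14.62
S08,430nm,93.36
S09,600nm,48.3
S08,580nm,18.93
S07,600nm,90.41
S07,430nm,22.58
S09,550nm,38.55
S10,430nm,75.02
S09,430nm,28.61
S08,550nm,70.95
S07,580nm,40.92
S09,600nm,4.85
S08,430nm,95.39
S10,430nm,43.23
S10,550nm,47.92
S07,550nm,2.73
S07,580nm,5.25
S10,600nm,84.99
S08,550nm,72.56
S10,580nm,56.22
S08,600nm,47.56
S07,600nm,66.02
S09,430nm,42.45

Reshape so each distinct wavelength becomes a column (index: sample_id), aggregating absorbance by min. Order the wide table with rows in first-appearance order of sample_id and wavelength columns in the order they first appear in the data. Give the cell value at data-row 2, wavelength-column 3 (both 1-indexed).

28.61

With rows in first-appearance order of sample_id, row 2 is sample_id=S09. wavelength columns in first-appearance order: 580nm, 550nm, 430nm, 600nm; column 3 is 430nm.
Long rows with sample_id=S09, wavelength=430nm: min(28.61, 42.45) = 28.61.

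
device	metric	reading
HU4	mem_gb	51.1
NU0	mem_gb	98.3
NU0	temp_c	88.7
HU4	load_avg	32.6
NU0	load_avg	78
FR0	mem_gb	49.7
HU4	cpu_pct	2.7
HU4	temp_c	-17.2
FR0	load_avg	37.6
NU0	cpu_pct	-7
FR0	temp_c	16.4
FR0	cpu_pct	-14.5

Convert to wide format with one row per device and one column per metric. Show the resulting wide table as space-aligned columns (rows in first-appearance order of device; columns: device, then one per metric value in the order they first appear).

device  mem_gb  temp_c  load_avg  cpu_pct
HU4     51.1    -17.2   32.6      2.7    
NU0     98.3    88.7    78        -7     
FR0     49.7    16.4    37.6      -14.5  

Columns: device plus the 4 distinct metric values (mem_gb, temp_c, load_avg, cpu_pct).
For example, row HU4 column mem_gb takes reading=51.1 from the long row (HU4, mem_gb).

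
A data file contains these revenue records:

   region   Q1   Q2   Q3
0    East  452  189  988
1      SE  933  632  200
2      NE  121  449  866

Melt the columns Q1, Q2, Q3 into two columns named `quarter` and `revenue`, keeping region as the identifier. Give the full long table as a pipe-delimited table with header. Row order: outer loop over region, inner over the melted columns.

| region | quarter | revenue |
| East | Q1 | 452 |
| East | Q2 | 189 |
| East | Q3 | 988 |
| SE | Q1 | 933 |
| SE | Q2 | 632 |
| SE | Q3 | 200 |
| NE | Q1 | 121 |
| NE | Q2 | 449 |
| NE | Q3 | 866 |

Each (region, column) pair becomes one row: 3 × 3 = 9 rows.
For example, (East, Q1) → revenue=452.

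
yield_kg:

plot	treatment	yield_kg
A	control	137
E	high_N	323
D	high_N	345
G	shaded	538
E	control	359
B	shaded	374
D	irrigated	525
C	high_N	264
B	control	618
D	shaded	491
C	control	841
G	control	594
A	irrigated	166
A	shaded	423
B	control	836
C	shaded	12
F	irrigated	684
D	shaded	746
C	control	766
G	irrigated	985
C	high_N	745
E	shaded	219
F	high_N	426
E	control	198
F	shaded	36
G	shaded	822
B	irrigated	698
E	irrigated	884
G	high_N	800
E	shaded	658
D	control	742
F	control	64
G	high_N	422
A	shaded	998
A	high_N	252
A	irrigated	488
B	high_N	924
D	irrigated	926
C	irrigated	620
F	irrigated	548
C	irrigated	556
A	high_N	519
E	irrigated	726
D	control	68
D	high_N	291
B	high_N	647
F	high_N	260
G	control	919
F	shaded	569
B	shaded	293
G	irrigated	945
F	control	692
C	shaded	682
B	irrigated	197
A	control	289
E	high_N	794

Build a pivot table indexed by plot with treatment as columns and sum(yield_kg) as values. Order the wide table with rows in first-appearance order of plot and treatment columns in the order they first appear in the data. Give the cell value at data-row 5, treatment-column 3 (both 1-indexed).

667

With rows in first-appearance order of plot, row 5 is plot=B. treatment columns in first-appearance order: control, high_N, shaded, irrigated; column 3 is shaded.
Long rows with plot=B, treatment=shaded: 374 + 293 = 667.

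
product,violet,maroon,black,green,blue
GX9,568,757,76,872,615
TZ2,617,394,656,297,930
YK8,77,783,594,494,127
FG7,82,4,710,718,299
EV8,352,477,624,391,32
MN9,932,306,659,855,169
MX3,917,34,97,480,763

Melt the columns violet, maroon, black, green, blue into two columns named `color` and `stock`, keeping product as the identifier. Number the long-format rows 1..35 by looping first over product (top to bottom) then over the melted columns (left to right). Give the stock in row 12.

35 rows total (7 × 5). Row 12: index ⌊(12-1)/5⌋ = 2 into product → YK8; (12-1) mod 5 = 1 into the melted columns → maroon.
So row 12 is (YK8, maroon, 783); stock = 783.

783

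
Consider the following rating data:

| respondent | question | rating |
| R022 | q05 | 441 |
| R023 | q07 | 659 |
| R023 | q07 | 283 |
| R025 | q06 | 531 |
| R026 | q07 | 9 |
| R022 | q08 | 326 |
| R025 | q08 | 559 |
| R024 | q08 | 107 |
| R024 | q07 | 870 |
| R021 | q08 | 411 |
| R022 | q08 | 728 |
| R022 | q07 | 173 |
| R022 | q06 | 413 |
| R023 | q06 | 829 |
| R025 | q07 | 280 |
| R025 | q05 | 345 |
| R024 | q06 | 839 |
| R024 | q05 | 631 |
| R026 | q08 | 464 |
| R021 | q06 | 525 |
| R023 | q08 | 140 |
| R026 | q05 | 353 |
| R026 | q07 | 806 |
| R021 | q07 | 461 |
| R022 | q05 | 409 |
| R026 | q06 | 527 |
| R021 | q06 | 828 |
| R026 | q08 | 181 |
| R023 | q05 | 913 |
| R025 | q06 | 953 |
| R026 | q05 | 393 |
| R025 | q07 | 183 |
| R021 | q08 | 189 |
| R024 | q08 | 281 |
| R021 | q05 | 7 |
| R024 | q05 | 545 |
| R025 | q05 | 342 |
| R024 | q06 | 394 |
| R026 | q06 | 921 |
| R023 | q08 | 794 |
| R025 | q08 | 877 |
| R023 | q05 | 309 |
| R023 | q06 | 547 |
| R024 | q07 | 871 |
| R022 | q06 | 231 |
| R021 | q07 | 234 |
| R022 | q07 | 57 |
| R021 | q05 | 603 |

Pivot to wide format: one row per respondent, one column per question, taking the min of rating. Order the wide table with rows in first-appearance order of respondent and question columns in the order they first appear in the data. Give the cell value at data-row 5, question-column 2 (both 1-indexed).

870

With rows in first-appearance order of respondent, row 5 is respondent=R024. question columns in first-appearance order: q05, q07, q06, q08; column 2 is q07.
Long rows with respondent=R024, question=q07: min(870, 871) = 870.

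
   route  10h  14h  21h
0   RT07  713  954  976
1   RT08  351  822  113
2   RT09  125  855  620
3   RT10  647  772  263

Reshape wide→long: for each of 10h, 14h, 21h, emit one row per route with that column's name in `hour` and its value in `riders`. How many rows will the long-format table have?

12

4 route values × 3 melted columns = 12 rows.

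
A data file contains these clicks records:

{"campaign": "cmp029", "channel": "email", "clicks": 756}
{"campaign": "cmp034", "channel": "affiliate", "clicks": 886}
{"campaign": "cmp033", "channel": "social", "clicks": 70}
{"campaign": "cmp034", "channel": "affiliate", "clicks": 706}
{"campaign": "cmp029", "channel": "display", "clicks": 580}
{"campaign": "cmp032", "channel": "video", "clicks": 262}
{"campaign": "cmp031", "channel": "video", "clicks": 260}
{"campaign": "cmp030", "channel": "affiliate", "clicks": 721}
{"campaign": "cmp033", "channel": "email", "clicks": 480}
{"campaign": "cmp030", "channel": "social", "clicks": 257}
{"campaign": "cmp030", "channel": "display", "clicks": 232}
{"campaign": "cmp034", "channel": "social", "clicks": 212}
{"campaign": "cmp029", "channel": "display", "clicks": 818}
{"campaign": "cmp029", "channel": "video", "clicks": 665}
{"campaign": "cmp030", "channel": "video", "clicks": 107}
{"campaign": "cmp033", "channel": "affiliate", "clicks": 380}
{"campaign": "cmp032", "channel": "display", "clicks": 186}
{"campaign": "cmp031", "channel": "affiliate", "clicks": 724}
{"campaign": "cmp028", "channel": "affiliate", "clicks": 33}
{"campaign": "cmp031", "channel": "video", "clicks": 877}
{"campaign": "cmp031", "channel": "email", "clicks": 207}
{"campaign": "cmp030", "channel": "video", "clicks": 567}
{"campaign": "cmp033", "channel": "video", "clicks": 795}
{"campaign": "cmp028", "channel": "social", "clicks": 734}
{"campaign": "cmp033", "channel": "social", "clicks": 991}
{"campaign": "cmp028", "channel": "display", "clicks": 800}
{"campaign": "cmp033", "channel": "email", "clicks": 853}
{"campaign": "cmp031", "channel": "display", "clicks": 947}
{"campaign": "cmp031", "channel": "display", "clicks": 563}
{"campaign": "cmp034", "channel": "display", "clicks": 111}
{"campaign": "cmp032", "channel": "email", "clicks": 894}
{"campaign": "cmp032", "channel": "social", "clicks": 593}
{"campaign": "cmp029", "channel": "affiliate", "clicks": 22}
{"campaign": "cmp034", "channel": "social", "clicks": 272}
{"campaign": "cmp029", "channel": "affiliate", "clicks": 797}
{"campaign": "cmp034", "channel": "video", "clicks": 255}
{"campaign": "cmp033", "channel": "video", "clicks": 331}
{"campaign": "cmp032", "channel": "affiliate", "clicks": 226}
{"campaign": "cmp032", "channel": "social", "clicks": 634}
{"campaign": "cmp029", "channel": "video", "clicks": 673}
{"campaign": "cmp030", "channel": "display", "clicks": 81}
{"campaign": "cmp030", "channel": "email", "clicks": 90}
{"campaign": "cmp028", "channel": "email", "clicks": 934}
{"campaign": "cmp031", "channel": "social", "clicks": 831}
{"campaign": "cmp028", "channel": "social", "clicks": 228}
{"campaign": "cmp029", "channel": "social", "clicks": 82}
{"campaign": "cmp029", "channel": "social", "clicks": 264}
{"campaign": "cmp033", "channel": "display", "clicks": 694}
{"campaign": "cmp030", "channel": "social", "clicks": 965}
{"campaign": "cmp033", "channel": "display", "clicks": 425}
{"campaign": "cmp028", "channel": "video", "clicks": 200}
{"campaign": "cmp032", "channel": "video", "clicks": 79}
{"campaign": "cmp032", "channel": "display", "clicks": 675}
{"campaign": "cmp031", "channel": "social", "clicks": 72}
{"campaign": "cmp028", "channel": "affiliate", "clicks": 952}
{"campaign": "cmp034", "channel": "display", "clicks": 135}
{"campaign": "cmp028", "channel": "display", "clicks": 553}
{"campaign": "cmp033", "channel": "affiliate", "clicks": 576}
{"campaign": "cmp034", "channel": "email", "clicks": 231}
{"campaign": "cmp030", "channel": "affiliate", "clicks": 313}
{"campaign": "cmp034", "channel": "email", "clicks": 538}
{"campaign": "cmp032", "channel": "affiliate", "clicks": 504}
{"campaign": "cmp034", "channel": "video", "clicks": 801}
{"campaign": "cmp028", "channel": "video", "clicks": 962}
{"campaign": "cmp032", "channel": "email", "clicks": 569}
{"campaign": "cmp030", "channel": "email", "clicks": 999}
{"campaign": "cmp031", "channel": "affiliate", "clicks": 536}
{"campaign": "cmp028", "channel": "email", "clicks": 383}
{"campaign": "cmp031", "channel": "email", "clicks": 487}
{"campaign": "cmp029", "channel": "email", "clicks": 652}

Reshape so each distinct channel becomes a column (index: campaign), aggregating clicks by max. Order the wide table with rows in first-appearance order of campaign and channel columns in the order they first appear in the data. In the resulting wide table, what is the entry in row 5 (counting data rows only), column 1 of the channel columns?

487

With rows in first-appearance order of campaign, row 5 is campaign=cmp031. channel columns in first-appearance order: email, affiliate, social, display, video; column 1 is email.
Long rows with campaign=cmp031, channel=email: max(207, 487) = 487.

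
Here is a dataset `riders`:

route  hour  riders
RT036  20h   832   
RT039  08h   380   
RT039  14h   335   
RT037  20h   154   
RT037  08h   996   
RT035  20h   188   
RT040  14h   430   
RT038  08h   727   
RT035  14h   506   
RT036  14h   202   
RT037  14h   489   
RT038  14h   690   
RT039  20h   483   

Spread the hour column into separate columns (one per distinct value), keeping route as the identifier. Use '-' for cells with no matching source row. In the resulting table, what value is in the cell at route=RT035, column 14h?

506

The long row with route=RT035, hour=14h has riders=506.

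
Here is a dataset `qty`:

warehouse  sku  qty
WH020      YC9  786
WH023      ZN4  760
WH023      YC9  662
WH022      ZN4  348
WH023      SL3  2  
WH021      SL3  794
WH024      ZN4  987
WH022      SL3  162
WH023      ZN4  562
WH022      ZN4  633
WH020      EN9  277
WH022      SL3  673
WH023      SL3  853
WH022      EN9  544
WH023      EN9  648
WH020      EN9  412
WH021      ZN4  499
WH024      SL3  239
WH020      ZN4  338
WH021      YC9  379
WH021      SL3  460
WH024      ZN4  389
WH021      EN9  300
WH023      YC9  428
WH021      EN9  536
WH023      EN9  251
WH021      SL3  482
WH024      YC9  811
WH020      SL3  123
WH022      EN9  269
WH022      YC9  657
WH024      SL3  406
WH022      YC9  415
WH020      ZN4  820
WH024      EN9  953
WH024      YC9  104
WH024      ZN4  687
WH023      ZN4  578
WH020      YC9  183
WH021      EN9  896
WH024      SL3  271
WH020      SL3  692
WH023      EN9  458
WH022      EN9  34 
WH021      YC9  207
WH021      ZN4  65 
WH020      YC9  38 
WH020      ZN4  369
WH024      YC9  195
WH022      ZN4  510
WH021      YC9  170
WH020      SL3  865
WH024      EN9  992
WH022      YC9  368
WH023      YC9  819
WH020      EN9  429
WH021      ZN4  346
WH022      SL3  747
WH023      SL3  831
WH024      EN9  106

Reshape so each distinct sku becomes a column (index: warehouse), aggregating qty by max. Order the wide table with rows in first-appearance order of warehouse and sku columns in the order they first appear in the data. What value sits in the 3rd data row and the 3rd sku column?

747

With rows in first-appearance order of warehouse, row 3 is warehouse=WH022. sku columns in first-appearance order: YC9, ZN4, SL3, EN9; column 3 is SL3.
Long rows with warehouse=WH022, sku=SL3: max(162, 673, 747) = 747.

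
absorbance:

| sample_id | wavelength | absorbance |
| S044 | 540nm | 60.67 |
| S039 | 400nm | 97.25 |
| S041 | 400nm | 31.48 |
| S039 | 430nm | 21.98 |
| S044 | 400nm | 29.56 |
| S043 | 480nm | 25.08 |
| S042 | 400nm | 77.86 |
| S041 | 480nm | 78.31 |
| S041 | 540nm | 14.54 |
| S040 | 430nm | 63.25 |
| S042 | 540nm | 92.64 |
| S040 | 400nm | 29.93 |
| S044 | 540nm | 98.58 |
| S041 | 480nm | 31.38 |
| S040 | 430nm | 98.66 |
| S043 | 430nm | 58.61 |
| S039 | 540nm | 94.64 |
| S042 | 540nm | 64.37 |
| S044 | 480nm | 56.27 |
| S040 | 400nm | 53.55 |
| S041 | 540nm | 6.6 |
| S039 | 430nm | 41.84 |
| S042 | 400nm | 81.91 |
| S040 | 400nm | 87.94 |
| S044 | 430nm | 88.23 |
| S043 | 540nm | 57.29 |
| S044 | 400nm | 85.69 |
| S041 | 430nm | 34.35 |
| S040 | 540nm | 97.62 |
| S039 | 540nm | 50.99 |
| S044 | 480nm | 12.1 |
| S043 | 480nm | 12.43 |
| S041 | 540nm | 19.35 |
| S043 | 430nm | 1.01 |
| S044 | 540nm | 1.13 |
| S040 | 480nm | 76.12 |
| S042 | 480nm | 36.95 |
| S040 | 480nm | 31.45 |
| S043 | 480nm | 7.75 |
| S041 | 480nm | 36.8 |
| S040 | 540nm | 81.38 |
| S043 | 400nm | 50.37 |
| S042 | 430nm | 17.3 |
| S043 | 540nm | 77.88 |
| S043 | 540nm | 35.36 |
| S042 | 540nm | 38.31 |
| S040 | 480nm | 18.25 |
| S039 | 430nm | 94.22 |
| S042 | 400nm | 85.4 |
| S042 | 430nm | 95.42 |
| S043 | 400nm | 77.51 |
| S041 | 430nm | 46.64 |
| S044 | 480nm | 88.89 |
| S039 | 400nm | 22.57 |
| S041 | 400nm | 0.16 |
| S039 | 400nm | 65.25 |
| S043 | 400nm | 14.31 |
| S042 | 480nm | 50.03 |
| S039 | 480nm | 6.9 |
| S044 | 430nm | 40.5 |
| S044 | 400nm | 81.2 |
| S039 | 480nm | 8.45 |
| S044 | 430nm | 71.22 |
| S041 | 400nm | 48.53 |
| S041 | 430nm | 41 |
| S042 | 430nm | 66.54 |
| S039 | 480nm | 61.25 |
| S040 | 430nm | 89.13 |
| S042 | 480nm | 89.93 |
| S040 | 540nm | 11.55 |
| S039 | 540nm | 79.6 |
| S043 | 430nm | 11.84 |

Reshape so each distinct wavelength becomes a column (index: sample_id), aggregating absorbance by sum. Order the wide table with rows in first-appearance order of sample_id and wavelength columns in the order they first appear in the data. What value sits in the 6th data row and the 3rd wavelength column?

251.04

With rows in first-appearance order of sample_id, row 6 is sample_id=S040. wavelength columns in first-appearance order: 540nm, 400nm, 430nm, 480nm; column 3 is 430nm.
Long rows with sample_id=S040, wavelength=430nm: 63.25 + 98.66 + 89.13 = 251.04.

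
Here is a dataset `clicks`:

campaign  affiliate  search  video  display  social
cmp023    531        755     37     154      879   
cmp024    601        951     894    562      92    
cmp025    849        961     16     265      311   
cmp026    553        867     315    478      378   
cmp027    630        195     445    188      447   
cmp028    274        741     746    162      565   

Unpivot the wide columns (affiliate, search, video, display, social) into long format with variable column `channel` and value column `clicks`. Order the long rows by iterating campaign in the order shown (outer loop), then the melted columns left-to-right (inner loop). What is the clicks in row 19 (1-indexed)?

30 rows total (6 × 5). Row 19: index ⌊(19-1)/5⌋ = 3 into campaign → cmp026; (19-1) mod 5 = 3 into the melted columns → display.
So row 19 is (cmp026, display, 478); clicks = 478.

478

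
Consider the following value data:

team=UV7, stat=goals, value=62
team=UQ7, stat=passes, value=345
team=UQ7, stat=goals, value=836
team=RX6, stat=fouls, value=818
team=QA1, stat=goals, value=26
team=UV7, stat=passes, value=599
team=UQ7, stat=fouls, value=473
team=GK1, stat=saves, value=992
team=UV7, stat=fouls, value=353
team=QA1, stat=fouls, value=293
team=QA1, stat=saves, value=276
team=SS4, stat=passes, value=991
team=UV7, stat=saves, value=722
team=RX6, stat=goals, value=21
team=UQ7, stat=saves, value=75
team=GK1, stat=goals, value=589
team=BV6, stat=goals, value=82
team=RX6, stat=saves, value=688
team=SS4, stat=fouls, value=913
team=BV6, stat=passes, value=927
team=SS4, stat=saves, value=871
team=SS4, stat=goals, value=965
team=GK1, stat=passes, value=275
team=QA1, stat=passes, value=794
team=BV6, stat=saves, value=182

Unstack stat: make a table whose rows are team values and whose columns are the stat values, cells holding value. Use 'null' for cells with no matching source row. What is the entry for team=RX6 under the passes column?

No long-format row has team=RX6 and stat=passes, so the cell is null.

null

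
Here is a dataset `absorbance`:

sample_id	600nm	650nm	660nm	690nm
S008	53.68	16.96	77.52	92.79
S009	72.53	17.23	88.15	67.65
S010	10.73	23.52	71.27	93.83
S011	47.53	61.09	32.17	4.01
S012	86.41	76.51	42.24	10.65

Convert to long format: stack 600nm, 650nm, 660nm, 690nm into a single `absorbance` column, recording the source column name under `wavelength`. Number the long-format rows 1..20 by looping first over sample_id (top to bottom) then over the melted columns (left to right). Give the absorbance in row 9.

20 rows total (5 × 4). Row 9: index ⌊(9-1)/4⌋ = 2 into sample_id → S010; (9-1) mod 4 = 0 into the melted columns → 600nm.
So row 9 is (S010, 600nm, 10.73); absorbance = 10.73.

10.73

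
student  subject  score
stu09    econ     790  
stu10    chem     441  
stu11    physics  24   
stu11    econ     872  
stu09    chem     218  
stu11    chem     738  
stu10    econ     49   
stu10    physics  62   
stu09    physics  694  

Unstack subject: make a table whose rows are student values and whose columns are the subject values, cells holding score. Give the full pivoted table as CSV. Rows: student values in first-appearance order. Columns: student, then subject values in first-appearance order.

student,econ,chem,physics
stu09,790,218,694
stu10,49,441,62
stu11,872,738,24

Columns: student plus the 3 distinct subject values (econ, chem, physics).
For example, row stu09 column econ takes score=790 from the long row (stu09, econ).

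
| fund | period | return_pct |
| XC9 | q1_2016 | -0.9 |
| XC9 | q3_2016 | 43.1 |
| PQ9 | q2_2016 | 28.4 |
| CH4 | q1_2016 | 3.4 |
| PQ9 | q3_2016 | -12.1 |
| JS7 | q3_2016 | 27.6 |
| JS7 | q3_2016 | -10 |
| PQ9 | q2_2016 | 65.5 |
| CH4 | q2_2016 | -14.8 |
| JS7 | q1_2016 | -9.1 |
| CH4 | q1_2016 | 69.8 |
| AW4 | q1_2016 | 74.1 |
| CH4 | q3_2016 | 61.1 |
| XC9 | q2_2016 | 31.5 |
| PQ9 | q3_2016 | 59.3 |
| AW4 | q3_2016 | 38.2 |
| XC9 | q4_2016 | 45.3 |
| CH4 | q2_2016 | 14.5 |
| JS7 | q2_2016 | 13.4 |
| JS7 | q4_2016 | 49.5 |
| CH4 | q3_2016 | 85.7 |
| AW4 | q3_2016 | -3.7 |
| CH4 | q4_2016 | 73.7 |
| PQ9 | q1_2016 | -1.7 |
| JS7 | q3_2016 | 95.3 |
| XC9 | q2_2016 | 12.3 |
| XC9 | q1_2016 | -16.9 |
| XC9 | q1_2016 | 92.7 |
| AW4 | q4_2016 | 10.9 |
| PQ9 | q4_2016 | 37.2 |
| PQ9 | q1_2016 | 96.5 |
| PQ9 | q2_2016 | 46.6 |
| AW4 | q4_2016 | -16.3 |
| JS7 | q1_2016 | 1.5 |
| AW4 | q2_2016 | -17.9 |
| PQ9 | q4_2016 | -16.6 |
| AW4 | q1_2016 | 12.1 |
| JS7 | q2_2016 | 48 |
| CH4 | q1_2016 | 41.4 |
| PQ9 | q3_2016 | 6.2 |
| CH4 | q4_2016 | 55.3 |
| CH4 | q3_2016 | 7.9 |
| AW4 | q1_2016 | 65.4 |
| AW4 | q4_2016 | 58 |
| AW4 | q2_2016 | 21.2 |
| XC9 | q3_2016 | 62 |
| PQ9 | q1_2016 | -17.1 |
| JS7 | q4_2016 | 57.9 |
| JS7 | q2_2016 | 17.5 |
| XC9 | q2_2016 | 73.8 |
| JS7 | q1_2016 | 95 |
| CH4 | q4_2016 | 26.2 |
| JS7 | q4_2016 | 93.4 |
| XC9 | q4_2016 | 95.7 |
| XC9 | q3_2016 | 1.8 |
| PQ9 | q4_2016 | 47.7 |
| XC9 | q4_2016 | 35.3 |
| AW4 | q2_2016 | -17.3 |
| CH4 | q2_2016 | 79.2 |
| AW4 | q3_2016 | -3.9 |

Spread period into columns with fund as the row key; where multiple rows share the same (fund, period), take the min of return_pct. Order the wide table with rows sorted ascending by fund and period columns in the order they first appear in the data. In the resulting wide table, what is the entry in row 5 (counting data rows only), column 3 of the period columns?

With rows sorted ascending by fund, row 5 is fund=XC9. period columns in first-appearance order: q1_2016, q3_2016, q2_2016, q4_2016; column 3 is q2_2016.
Long rows with fund=XC9, period=q2_2016: min(31.5, 12.3, 73.8) = 12.3.

12.3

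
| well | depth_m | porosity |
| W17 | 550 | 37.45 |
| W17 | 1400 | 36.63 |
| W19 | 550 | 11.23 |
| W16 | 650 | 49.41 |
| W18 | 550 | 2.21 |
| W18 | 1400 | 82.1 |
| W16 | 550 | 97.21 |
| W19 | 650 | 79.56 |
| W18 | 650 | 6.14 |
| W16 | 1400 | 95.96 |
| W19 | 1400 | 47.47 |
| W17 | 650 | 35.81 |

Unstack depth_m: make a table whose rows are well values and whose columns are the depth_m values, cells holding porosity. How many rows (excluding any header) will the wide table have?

4 distinct well values → 4 rows.

4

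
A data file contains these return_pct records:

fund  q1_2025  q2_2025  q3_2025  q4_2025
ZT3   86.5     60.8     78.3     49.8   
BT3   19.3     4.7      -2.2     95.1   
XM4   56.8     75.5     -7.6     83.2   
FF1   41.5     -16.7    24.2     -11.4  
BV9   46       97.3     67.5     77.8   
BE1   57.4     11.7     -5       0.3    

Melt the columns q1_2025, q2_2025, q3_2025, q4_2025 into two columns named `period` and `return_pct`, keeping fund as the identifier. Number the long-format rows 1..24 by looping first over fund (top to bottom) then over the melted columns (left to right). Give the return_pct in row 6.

4.7

24 rows total (6 × 4). Row 6: index ⌊(6-1)/4⌋ = 1 into fund → BT3; (6-1) mod 4 = 1 into the melted columns → q2_2025.
So row 6 is (BT3, q2_2025, 4.7); return_pct = 4.7.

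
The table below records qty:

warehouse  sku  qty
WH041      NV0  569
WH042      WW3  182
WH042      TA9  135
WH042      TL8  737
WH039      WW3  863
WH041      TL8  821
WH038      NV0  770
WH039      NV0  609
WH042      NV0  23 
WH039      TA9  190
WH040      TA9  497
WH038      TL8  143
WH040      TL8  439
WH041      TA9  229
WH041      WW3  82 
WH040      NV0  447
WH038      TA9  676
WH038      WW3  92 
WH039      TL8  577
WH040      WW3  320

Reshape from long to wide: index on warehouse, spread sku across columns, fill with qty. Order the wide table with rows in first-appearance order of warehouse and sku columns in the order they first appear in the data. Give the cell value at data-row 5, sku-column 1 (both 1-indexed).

With rows in first-appearance order of warehouse, row 5 is warehouse=WH040. sku columns in first-appearance order: NV0, WW3, TA9, TL8; column 1 is NV0.
Long rows with warehouse=WH040, sku=NV0: qty = 447.

447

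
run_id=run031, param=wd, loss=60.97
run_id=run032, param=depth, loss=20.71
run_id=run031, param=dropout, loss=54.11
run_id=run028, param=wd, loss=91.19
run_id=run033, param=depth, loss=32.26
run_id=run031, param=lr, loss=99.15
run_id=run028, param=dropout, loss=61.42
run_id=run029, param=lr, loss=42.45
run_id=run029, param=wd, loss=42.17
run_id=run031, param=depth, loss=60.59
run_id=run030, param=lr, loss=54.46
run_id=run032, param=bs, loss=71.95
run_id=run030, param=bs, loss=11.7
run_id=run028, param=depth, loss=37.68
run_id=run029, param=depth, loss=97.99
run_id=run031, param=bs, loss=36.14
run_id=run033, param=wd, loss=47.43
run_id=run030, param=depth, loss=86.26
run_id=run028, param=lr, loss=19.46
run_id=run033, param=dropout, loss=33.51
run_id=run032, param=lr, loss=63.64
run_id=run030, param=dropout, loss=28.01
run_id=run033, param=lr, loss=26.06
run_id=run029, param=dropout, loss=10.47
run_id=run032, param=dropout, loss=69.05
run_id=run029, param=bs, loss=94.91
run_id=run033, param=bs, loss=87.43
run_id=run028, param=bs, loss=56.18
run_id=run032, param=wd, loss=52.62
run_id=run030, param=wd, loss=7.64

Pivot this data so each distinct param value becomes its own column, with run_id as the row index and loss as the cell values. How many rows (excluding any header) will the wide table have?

6

6 distinct run_id values → 6 rows.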